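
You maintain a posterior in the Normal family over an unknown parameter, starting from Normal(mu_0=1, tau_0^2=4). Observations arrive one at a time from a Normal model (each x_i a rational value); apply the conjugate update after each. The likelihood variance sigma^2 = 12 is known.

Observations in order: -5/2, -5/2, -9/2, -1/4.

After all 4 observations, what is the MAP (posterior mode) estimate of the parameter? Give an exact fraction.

-27/28

obs 1: x=-5/2 → posterior Normal(1/8, 3)
obs 2: x=-5/2 → posterior Normal(-2/5, 12/5)
obs 3: x=-9/2 → posterior Normal(-13/12, 2)
obs 4: x=-1/4 → posterior Normal(-27/28, 12/7)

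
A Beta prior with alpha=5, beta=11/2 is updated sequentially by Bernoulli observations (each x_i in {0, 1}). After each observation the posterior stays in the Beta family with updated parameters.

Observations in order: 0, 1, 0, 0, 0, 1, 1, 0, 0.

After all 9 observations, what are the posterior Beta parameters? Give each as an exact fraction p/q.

obs 1: x=0 → posterior Beta(5, 13/2)
obs 2: x=1 → posterior Beta(6, 13/2)
obs 3: x=0 → posterior Beta(6, 15/2)
obs 4: x=0 → posterior Beta(6, 17/2)
obs 5: x=0 → posterior Beta(6, 19/2)
obs 6: x=1 → posterior Beta(7, 19/2)
obs 7: x=1 → posterior Beta(8, 19/2)
obs 8: x=0 → posterior Beta(8, 21/2)
obs 9: x=0 → posterior Beta(8, 23/2)

alpha=8, beta=23/2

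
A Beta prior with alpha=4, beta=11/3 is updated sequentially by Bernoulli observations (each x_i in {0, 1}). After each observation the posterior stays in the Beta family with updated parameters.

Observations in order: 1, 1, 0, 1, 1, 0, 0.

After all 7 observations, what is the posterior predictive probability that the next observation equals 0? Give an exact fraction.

obs 1: x=1 → posterior Beta(5, 11/3)
obs 2: x=1 → posterior Beta(6, 11/3)
obs 3: x=0 → posterior Beta(6, 14/3)
obs 4: x=1 → posterior Beta(7, 14/3)
obs 5: x=1 → posterior Beta(8, 14/3)
obs 6: x=0 → posterior Beta(8, 17/3)
obs 7: x=0 → posterior Beta(8, 20/3)

5/11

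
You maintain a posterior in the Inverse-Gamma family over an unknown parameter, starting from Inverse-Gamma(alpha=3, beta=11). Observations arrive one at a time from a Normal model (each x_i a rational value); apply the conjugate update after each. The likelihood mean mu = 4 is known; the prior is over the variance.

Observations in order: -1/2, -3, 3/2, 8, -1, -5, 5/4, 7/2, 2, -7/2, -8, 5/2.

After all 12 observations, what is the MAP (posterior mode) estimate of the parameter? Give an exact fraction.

6941/320

obs 1: x=-1/2 → posterior Inverse-Gamma(7/2, 169/8)
obs 2: x=-3 → posterior Inverse-Gamma(4, 365/8)
obs 3: x=3/2 → posterior Inverse-Gamma(9/2, 195/4)
obs 4: x=8 → posterior Inverse-Gamma(5, 227/4)
obs 5: x=-1 → posterior Inverse-Gamma(11/2, 277/4)
obs 6: x=-5 → posterior Inverse-Gamma(6, 439/4)
obs 7: x=5/4 → posterior Inverse-Gamma(13/2, 3633/32)
obs 8: x=7/2 → posterior Inverse-Gamma(7, 3637/32)
obs 9: x=2 → posterior Inverse-Gamma(15/2, 3701/32)
obs 10: x=-7/2 → posterior Inverse-Gamma(8, 4601/32)
obs 11: x=-8 → posterior Inverse-Gamma(17/2, 6905/32)
obs 12: x=5/2 → posterior Inverse-Gamma(9, 6941/32)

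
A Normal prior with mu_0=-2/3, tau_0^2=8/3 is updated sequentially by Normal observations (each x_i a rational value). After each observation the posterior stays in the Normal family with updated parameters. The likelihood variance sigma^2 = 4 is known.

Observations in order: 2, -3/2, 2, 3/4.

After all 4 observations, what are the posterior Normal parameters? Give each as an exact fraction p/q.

obs 1: x=2 → posterior Normal(2/5, 8/5)
obs 2: x=-3/2 → posterior Normal(-1/7, 8/7)
obs 3: x=2 → posterior Normal(1/3, 8/9)
obs 4: x=3/4 → posterior Normal(9/22, 8/11)

mu_0=9/22, tau_0^2=8/11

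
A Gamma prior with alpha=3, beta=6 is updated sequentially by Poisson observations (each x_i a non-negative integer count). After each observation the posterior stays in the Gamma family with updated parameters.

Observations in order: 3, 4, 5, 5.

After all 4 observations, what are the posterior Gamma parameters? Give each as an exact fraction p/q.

obs 1: x=3 → posterior Gamma(6, 7)
obs 2: x=4 → posterior Gamma(10, 8)
obs 3: x=5 → posterior Gamma(15, 9)
obs 4: x=5 → posterior Gamma(20, 10)

alpha=20, beta=10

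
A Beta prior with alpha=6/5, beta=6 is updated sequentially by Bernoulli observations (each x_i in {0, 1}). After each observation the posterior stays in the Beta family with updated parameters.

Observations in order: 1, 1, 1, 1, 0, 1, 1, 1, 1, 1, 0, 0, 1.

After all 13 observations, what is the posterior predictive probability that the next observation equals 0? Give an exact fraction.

45/101

obs 1: x=1 → posterior Beta(11/5, 6)
obs 2: x=1 → posterior Beta(16/5, 6)
obs 3: x=1 → posterior Beta(21/5, 6)
obs 4: x=1 → posterior Beta(26/5, 6)
obs 5: x=0 → posterior Beta(26/5, 7)
obs 6: x=1 → posterior Beta(31/5, 7)
obs 7: x=1 → posterior Beta(36/5, 7)
obs 8: x=1 → posterior Beta(41/5, 7)
obs 9: x=1 → posterior Beta(46/5, 7)
obs 10: x=1 → posterior Beta(51/5, 7)
obs 11: x=0 → posterior Beta(51/5, 8)
obs 12: x=0 → posterior Beta(51/5, 9)
obs 13: x=1 → posterior Beta(56/5, 9)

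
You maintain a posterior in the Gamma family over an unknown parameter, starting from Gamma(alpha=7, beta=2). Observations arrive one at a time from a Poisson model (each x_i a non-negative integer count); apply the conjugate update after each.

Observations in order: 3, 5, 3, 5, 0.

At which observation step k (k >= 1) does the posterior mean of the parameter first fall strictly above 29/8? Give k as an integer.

k = 2

obs 1: x=3 → posterior Gamma(10, 3)
obs 2: x=5 → posterior Gamma(15, 4)
obs 3: x=3 → posterior Gamma(18, 5)
obs 4: x=5 → posterior Gamma(23, 6)
obs 5: x=0 → posterior Gamma(23, 7)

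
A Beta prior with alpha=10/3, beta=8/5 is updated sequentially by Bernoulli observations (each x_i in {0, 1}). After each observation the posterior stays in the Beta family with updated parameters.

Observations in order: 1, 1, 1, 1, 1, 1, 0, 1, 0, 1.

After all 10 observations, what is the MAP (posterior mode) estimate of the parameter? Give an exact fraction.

obs 1: x=1 → posterior Beta(13/3, 8/5)
obs 2: x=1 → posterior Beta(16/3, 8/5)
obs 3: x=1 → posterior Beta(19/3, 8/5)
obs 4: x=1 → posterior Beta(22/3, 8/5)
obs 5: x=1 → posterior Beta(25/3, 8/5)
obs 6: x=1 → posterior Beta(28/3, 8/5)
obs 7: x=0 → posterior Beta(28/3, 13/5)
obs 8: x=1 → posterior Beta(31/3, 13/5)
obs 9: x=0 → posterior Beta(31/3, 18/5)
obs 10: x=1 → posterior Beta(34/3, 18/5)

155/194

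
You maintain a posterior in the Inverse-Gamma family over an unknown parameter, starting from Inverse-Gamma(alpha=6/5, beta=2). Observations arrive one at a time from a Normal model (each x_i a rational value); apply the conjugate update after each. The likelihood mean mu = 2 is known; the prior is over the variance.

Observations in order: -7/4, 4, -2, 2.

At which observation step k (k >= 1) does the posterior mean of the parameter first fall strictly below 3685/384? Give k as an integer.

obs 1: x=-7/4 → posterior Inverse-Gamma(17/10, 289/32)
obs 2: x=4 → posterior Inverse-Gamma(11/5, 353/32)
obs 3: x=-2 → posterior Inverse-Gamma(27/10, 609/32)
obs 4: x=2 → posterior Inverse-Gamma(16/5, 609/32)

k = 2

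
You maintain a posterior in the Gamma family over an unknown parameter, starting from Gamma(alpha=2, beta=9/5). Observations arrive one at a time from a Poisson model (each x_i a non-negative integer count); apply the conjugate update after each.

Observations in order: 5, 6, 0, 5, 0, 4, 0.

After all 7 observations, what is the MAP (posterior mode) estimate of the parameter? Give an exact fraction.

105/44

obs 1: x=5 → posterior Gamma(7, 14/5)
obs 2: x=6 → posterior Gamma(13, 19/5)
obs 3: x=0 → posterior Gamma(13, 24/5)
obs 4: x=5 → posterior Gamma(18, 29/5)
obs 5: x=0 → posterior Gamma(18, 34/5)
obs 6: x=4 → posterior Gamma(22, 39/5)
obs 7: x=0 → posterior Gamma(22, 44/5)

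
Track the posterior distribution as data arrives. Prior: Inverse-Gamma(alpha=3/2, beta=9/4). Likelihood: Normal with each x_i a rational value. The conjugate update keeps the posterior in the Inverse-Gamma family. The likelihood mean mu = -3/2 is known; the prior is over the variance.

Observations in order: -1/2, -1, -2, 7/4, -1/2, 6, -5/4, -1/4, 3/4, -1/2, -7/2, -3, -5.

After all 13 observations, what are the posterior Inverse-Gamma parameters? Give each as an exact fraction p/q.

obs 1: x=-1/2 → posterior Inverse-Gamma(2, 11/4)
obs 2: x=-1 → posterior Inverse-Gamma(5/2, 23/8)
obs 3: x=-2 → posterior Inverse-Gamma(3, 3)
obs 4: x=7/4 → posterior Inverse-Gamma(7/2, 265/32)
obs 5: x=-1/2 → posterior Inverse-Gamma(4, 281/32)
obs 6: x=6 → posterior Inverse-Gamma(9/2, 1181/32)
obs 7: x=-5/4 → posterior Inverse-Gamma(5, 591/16)
obs 8: x=-1/4 → posterior Inverse-Gamma(11/2, 1207/32)
obs 9: x=3/4 → posterior Inverse-Gamma(6, 161/4)
obs 10: x=-1/2 → posterior Inverse-Gamma(13/2, 163/4)
obs 11: x=-7/2 → posterior Inverse-Gamma(7, 171/4)
obs 12: x=-3 → posterior Inverse-Gamma(15/2, 351/8)
obs 13: x=-5 → posterior Inverse-Gamma(8, 50)

alpha=8, beta=50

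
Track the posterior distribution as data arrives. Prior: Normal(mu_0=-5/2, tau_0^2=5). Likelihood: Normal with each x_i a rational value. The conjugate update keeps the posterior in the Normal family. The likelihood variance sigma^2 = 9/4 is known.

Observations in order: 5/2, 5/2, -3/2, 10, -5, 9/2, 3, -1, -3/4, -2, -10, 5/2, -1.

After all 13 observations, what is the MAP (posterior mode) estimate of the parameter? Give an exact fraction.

105/538

obs 1: x=5/2 → posterior Normal(55/58, 45/29)
obs 2: x=5/2 → posterior Normal(155/98, 45/49)
obs 3: x=-3/2 → posterior Normal(95/138, 15/23)
obs 4: x=10 → posterior Normal(495/178, 45/89)
obs 5: x=-5 → posterior Normal(295/218, 45/109)
obs 6: x=9/2 → posterior Normal(475/258, 15/43)
obs 7: x=3 → posterior Normal(595/298, 45/149)
obs 8: x=-1 → posterior Normal(555/338, 45/169)
obs 9: x=-3/4 → posterior Normal(25/18, 5/21)
obs 10: x=-2 → posterior Normal(445/418, 45/209)
obs 11: x=-10 → posterior Normal(45/458, 45/229)
obs 12: x=5/2 → posterior Normal(145/498, 15/83)
obs 13: x=-1 → posterior Normal(105/538, 45/269)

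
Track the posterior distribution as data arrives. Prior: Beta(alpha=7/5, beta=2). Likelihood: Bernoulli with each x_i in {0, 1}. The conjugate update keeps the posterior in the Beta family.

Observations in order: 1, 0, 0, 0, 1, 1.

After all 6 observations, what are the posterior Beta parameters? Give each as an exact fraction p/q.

alpha=22/5, beta=5

obs 1: x=1 → posterior Beta(12/5, 2)
obs 2: x=0 → posterior Beta(12/5, 3)
obs 3: x=0 → posterior Beta(12/5, 4)
obs 4: x=0 → posterior Beta(12/5, 5)
obs 5: x=1 → posterior Beta(17/5, 5)
obs 6: x=1 → posterior Beta(22/5, 5)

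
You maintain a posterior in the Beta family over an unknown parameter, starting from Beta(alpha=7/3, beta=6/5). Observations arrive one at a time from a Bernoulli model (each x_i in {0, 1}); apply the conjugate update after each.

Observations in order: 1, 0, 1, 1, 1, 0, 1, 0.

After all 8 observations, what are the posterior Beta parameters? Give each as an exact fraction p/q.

obs 1: x=1 → posterior Beta(10/3, 6/5)
obs 2: x=0 → posterior Beta(10/3, 11/5)
obs 3: x=1 → posterior Beta(13/3, 11/5)
obs 4: x=1 → posterior Beta(16/3, 11/5)
obs 5: x=1 → posterior Beta(19/3, 11/5)
obs 6: x=0 → posterior Beta(19/3, 16/5)
obs 7: x=1 → posterior Beta(22/3, 16/5)
obs 8: x=0 → posterior Beta(22/3, 21/5)

alpha=22/3, beta=21/5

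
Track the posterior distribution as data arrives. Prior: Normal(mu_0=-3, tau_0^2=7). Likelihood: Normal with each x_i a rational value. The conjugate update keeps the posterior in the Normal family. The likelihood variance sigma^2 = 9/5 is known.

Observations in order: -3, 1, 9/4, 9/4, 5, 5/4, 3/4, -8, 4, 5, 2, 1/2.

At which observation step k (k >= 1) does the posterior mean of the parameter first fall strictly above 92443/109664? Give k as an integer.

k = 5

obs 1: x=-3 → posterior Normal(-3, 63/44)
obs 2: x=1 → posterior Normal(-97/79, 63/79)
obs 3: x=9/4 → posterior Normal(-73/456, 21/38)
obs 4: x=9/4 → posterior Normal(121/298, 63/149)
obs 5: x=5 → posterior Normal(471/368, 63/184)
obs 6: x=5/4 → posterior Normal(1117/876, 21/73)
obs 7: x=3/4 → posterior Normal(611/508, 63/254)
obs 8: x=-8 → posterior Normal(3/34, 63/289)
obs 9: x=4 → posterior Normal(331/648, 7/36)
obs 10: x=5 → posterior Normal(681/718, 63/359)
obs 11: x=2 → posterior Normal(821/788, 63/394)
obs 12: x=1/2 → posterior Normal(428/429, 21/143)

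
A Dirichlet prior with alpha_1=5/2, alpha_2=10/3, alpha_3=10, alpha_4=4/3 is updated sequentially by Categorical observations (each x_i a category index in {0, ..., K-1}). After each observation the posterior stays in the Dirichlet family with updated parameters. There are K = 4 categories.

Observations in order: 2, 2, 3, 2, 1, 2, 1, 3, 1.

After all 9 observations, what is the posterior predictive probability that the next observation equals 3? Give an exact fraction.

20/157

obs 1: x=2 → posterior Dirichlet(5/2, 10/3, 11, 4/3)
obs 2: x=2 → posterior Dirichlet(5/2, 10/3, 12, 4/3)
obs 3: x=3 → posterior Dirichlet(5/2, 10/3, 12, 7/3)
obs 4: x=2 → posterior Dirichlet(5/2, 10/3, 13, 7/3)
obs 5: x=1 → posterior Dirichlet(5/2, 13/3, 13, 7/3)
obs 6: x=2 → posterior Dirichlet(5/2, 13/3, 14, 7/3)
obs 7: x=1 → posterior Dirichlet(5/2, 16/3, 14, 7/3)
obs 8: x=3 → posterior Dirichlet(5/2, 16/3, 14, 10/3)
obs 9: x=1 → posterior Dirichlet(5/2, 19/3, 14, 10/3)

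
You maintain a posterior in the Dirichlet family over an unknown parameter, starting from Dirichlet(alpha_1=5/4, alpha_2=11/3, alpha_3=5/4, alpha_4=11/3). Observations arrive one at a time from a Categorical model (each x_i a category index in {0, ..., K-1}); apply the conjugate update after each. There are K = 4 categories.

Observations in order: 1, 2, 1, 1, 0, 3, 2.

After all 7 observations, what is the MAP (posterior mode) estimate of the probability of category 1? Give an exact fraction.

34/77

obs 1: x=1 → posterior Dirichlet(5/4, 14/3, 5/4, 11/3)
obs 2: x=2 → posterior Dirichlet(5/4, 14/3, 9/4, 11/3)
obs 3: x=1 → posterior Dirichlet(5/4, 17/3, 9/4, 11/3)
obs 4: x=1 → posterior Dirichlet(5/4, 20/3, 9/4, 11/3)
obs 5: x=0 → posterior Dirichlet(9/4, 20/3, 9/4, 11/3)
obs 6: x=3 → posterior Dirichlet(9/4, 20/3, 9/4, 14/3)
obs 7: x=2 → posterior Dirichlet(9/4, 20/3, 13/4, 14/3)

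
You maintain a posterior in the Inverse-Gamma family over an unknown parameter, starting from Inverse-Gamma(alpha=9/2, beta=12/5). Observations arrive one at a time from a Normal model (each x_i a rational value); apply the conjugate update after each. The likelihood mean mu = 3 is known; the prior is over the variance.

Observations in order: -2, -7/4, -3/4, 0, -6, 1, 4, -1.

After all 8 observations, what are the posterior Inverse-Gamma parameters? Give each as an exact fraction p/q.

obs 1: x=-2 → posterior Inverse-Gamma(5, 149/10)
obs 2: x=-7/4 → posterior Inverse-Gamma(11/2, 4189/160)
obs 3: x=-3/4 → posterior Inverse-Gamma(6, 2657/80)
obs 4: x=0 → posterior Inverse-Gamma(13/2, 3017/80)
obs 5: x=-6 → posterior Inverse-Gamma(7, 6257/80)
obs 6: x=1 → posterior Inverse-Gamma(15/2, 6417/80)
obs 7: x=4 → posterior Inverse-Gamma(8, 6457/80)
obs 8: x=-1 → posterior Inverse-Gamma(17/2, 7097/80)

alpha=17/2, beta=7097/80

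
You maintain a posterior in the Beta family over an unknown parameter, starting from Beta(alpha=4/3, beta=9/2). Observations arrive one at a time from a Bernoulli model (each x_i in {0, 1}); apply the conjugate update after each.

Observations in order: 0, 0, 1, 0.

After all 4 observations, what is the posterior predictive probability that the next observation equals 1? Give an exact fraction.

obs 1: x=0 → posterior Beta(4/3, 11/2)
obs 2: x=0 → posterior Beta(4/3, 13/2)
obs 3: x=1 → posterior Beta(7/3, 13/2)
obs 4: x=0 → posterior Beta(7/3, 15/2)

14/59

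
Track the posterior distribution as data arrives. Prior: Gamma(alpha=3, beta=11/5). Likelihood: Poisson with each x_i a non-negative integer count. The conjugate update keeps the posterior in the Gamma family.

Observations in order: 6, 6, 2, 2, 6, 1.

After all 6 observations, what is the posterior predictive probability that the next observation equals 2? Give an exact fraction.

7509783205485369099253498426095948130332134775/36076075494850217199382890598321691651353870336

obs 1: x=6 → posterior Gamma(9, 16/5)
obs 2: x=6 → posterior Gamma(15, 21/5)
obs 3: x=2 → posterior Gamma(17, 26/5)
obs 4: x=2 → posterior Gamma(19, 31/5)
obs 5: x=6 → posterior Gamma(25, 36/5)
obs 6: x=1 → posterior Gamma(26, 41/5)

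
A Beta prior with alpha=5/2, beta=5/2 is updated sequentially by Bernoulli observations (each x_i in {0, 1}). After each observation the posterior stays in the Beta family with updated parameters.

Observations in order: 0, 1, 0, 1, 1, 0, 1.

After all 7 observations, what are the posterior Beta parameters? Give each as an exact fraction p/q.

obs 1: x=0 → posterior Beta(5/2, 7/2)
obs 2: x=1 → posterior Beta(7/2, 7/2)
obs 3: x=0 → posterior Beta(7/2, 9/2)
obs 4: x=1 → posterior Beta(9/2, 9/2)
obs 5: x=1 → posterior Beta(11/2, 9/2)
obs 6: x=0 → posterior Beta(11/2, 11/2)
obs 7: x=1 → posterior Beta(13/2, 11/2)

alpha=13/2, beta=11/2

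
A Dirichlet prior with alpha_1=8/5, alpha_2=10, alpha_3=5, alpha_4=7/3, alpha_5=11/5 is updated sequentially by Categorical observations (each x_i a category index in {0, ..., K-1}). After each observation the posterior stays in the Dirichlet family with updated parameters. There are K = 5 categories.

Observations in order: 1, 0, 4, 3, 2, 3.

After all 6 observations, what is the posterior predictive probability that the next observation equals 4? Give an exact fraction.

48/407

obs 1: x=1 → posterior Dirichlet(8/5, 11, 5, 7/3, 11/5)
obs 2: x=0 → posterior Dirichlet(13/5, 11, 5, 7/3, 11/5)
obs 3: x=4 → posterior Dirichlet(13/5, 11, 5, 7/3, 16/5)
obs 4: x=3 → posterior Dirichlet(13/5, 11, 5, 10/3, 16/5)
obs 5: x=2 → posterior Dirichlet(13/5, 11, 6, 10/3, 16/5)
obs 6: x=3 → posterior Dirichlet(13/5, 11, 6, 13/3, 16/5)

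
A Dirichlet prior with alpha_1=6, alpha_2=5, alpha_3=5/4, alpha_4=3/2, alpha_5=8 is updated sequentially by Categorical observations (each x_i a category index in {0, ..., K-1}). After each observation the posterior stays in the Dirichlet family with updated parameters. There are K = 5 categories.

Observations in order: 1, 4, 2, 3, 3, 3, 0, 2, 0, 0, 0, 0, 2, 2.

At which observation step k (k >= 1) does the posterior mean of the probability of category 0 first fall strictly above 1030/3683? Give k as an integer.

obs 1: x=1 → posterior Dirichlet(6, 6, 5/4, 3/2, 8)
obs 2: x=4 → posterior Dirichlet(6, 6, 5/4, 3/2, 9)
obs 3: x=2 → posterior Dirichlet(6, 6, 9/4, 3/2, 9)
obs 4: x=3 → posterior Dirichlet(6, 6, 9/4, 5/2, 9)
obs 5: x=3 → posterior Dirichlet(6, 6, 9/4, 7/2, 9)
obs 6: x=3 → posterior Dirichlet(6, 6, 9/4, 9/2, 9)
obs 7: x=0 → posterior Dirichlet(7, 6, 9/4, 9/2, 9)
obs 8: x=2 → posterior Dirichlet(7, 6, 13/4, 9/2, 9)
obs 9: x=0 → posterior Dirichlet(8, 6, 13/4, 9/2, 9)
obs 10: x=0 → posterior Dirichlet(9, 6, 13/4, 9/2, 9)
obs 11: x=0 → posterior Dirichlet(10, 6, 13/4, 9/2, 9)
obs 12: x=0 → posterior Dirichlet(11, 6, 13/4, 9/2, 9)
obs 13: x=2 → posterior Dirichlet(11, 6, 17/4, 9/2, 9)
obs 14: x=2 → posterior Dirichlet(11, 6, 21/4, 9/2, 9)

k = 10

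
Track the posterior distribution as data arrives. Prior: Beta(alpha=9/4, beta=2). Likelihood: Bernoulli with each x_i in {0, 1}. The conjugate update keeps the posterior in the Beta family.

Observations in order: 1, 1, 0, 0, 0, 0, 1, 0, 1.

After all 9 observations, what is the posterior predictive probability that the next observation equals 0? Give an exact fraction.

obs 1: x=1 → posterior Beta(13/4, 2)
obs 2: x=1 → posterior Beta(17/4, 2)
obs 3: x=0 → posterior Beta(17/4, 3)
obs 4: x=0 → posterior Beta(17/4, 4)
obs 5: x=0 → posterior Beta(17/4, 5)
obs 6: x=0 → posterior Beta(17/4, 6)
obs 7: x=1 → posterior Beta(21/4, 6)
obs 8: x=0 → posterior Beta(21/4, 7)
obs 9: x=1 → posterior Beta(25/4, 7)

28/53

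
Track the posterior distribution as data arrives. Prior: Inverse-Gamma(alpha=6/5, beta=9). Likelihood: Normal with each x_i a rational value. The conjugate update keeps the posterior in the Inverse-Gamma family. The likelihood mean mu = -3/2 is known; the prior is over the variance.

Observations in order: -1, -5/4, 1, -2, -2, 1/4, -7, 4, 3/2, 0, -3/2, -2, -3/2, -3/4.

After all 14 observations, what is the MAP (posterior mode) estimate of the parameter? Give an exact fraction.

obs 1: x=-1 → posterior Inverse-Gamma(17/10, 73/8)
obs 2: x=-5/4 → posterior Inverse-Gamma(11/5, 293/32)
obs 3: x=1 → posterior Inverse-Gamma(27/10, 393/32)
obs 4: x=-2 → posterior Inverse-Gamma(16/5, 397/32)
obs 5: x=-2 → posterior Inverse-Gamma(37/10, 401/32)
obs 6: x=1/4 → posterior Inverse-Gamma(21/5, 225/16)
obs 7: x=-7 → posterior Inverse-Gamma(47/10, 467/16)
obs 8: x=4 → posterior Inverse-Gamma(26/5, 709/16)
obs 9: x=3/2 → posterior Inverse-Gamma(57/10, 781/16)
obs 10: x=0 → posterior Inverse-Gamma(31/5, 799/16)
obs 11: x=-3/2 → posterior Inverse-Gamma(67/10, 799/16)
obs 12: x=-2 → posterior Inverse-Gamma(36/5, 801/16)
obs 13: x=-3/2 → posterior Inverse-Gamma(77/10, 801/16)
obs 14: x=-3/4 → posterior Inverse-Gamma(41/5, 1611/32)

8055/1472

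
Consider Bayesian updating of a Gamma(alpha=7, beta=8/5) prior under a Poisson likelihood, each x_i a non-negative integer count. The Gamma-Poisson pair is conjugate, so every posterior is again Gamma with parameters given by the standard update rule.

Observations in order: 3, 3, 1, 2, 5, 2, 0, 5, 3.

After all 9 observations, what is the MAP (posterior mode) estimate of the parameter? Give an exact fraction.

150/53

obs 1: x=3 → posterior Gamma(10, 13/5)
obs 2: x=3 → posterior Gamma(13, 18/5)
obs 3: x=1 → posterior Gamma(14, 23/5)
obs 4: x=2 → posterior Gamma(16, 28/5)
obs 5: x=5 → posterior Gamma(21, 33/5)
obs 6: x=2 → posterior Gamma(23, 38/5)
obs 7: x=0 → posterior Gamma(23, 43/5)
obs 8: x=5 → posterior Gamma(28, 48/5)
obs 9: x=3 → posterior Gamma(31, 53/5)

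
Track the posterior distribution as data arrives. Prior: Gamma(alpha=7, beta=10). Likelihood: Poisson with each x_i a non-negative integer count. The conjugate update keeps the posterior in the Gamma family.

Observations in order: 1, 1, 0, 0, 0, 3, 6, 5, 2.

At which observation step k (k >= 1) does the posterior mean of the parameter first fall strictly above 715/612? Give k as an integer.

obs 1: x=1 → posterior Gamma(8, 11)
obs 2: x=1 → posterior Gamma(9, 12)
obs 3: x=0 → posterior Gamma(9, 13)
obs 4: x=0 → posterior Gamma(9, 14)
obs 5: x=0 → posterior Gamma(9, 15)
obs 6: x=3 → posterior Gamma(12, 16)
obs 7: x=6 → posterior Gamma(18, 17)
obs 8: x=5 → posterior Gamma(23, 18)
obs 9: x=2 → posterior Gamma(25, 19)

k = 8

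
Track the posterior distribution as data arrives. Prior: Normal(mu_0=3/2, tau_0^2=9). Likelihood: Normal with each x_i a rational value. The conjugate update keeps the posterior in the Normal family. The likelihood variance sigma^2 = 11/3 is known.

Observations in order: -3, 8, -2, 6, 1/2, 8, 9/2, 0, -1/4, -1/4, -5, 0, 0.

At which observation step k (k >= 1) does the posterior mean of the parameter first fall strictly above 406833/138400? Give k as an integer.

k = 7

obs 1: x=-3 → posterior Normal(-129/76, 99/38)
obs 2: x=8 → posterior Normal(303/130, 99/65)
obs 3: x=-2 → posterior Normal(195/184, 99/92)
obs 4: x=6 → posterior Normal(519/238, 99/119)
obs 5: x=1/2 → posterior Normal(273/146, 99/146)
obs 6: x=8 → posterior Normal(489/173, 99/173)
obs 7: x=9/2 → posterior Normal(1221/400, 99/200)
obs 8: x=0 → posterior Normal(1221/454, 99/227)
obs 9: x=-1/4 → posterior Normal(2415/1016, 99/254)
obs 10: x=-1/4 → posterior Normal(597/281, 99/281)
obs 11: x=-5 → posterior Normal(3/2, 9/28)
obs 12: x=0 → posterior Normal(462/335, 99/335)
obs 13: x=0 → posterior Normal(231/181, 99/362)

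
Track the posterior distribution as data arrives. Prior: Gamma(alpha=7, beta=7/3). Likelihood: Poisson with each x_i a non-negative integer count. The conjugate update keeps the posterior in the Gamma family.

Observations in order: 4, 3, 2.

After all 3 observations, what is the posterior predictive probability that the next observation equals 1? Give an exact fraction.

885443715538058477568/5480386857784802185939

obs 1: x=4 → posterior Gamma(11, 10/3)
obs 2: x=3 → posterior Gamma(14, 13/3)
obs 3: x=2 → posterior Gamma(16, 16/3)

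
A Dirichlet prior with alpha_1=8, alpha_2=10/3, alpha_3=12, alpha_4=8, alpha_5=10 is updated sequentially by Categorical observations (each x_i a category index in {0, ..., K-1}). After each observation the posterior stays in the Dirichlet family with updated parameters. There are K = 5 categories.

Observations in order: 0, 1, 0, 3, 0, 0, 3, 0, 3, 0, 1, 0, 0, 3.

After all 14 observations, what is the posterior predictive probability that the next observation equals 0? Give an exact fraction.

24/83

obs 1: x=0 → posterior Dirichlet(9, 10/3, 12, 8, 10)
obs 2: x=1 → posterior Dirichlet(9, 13/3, 12, 8, 10)
obs 3: x=0 → posterior Dirichlet(10, 13/3, 12, 8, 10)
obs 4: x=3 → posterior Dirichlet(10, 13/3, 12, 9, 10)
obs 5: x=0 → posterior Dirichlet(11, 13/3, 12, 9, 10)
obs 6: x=0 → posterior Dirichlet(12, 13/3, 12, 9, 10)
obs 7: x=3 → posterior Dirichlet(12, 13/3, 12, 10, 10)
obs 8: x=0 → posterior Dirichlet(13, 13/3, 12, 10, 10)
obs 9: x=3 → posterior Dirichlet(13, 13/3, 12, 11, 10)
obs 10: x=0 → posterior Dirichlet(14, 13/3, 12, 11, 10)
obs 11: x=1 → posterior Dirichlet(14, 16/3, 12, 11, 10)
obs 12: x=0 → posterior Dirichlet(15, 16/3, 12, 11, 10)
obs 13: x=0 → posterior Dirichlet(16, 16/3, 12, 11, 10)
obs 14: x=3 → posterior Dirichlet(16, 16/3, 12, 12, 10)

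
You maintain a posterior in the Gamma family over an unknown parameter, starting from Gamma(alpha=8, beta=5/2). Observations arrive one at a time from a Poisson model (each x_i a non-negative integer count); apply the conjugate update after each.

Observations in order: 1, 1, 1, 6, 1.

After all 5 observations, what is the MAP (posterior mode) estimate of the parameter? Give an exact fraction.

34/15

obs 1: x=1 → posterior Gamma(9, 7/2)
obs 2: x=1 → posterior Gamma(10, 9/2)
obs 3: x=1 → posterior Gamma(11, 11/2)
obs 4: x=6 → posterior Gamma(17, 13/2)
obs 5: x=1 → posterior Gamma(18, 15/2)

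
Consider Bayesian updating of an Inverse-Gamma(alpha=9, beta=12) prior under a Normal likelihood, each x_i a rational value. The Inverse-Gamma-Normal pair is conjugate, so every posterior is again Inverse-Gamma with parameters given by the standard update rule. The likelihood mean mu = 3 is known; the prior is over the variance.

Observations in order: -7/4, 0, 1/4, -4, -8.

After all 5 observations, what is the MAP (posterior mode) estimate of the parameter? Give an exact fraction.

obs 1: x=-7/4 → posterior Inverse-Gamma(19/2, 745/32)
obs 2: x=0 → posterior Inverse-Gamma(10, 889/32)
obs 3: x=1/4 → posterior Inverse-Gamma(21/2, 505/16)
obs 4: x=-4 → posterior Inverse-Gamma(11, 897/16)
obs 5: x=-8 → posterior Inverse-Gamma(23/2, 1865/16)

373/40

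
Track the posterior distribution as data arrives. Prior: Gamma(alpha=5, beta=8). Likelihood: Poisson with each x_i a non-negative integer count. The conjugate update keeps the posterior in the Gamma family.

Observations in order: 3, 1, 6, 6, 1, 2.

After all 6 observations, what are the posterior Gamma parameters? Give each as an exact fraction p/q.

alpha=24, beta=14

obs 1: x=3 → posterior Gamma(8, 9)
obs 2: x=1 → posterior Gamma(9, 10)
obs 3: x=6 → posterior Gamma(15, 11)
obs 4: x=6 → posterior Gamma(21, 12)
obs 5: x=1 → posterior Gamma(22, 13)
obs 6: x=2 → posterior Gamma(24, 14)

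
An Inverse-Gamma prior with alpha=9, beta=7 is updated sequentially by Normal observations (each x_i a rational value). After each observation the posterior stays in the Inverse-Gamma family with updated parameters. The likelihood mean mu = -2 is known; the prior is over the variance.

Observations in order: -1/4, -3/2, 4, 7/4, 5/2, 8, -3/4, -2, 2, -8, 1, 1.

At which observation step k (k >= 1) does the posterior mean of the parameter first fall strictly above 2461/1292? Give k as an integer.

obs 1: x=-1/4 → posterior Inverse-Gamma(19/2, 273/32)
obs 2: x=-3/2 → posterior Inverse-Gamma(10, 277/32)
obs 3: x=4 → posterior Inverse-Gamma(21/2, 853/32)
obs 4: x=7/4 → posterior Inverse-Gamma(11, 539/16)
obs 5: x=5/2 → posterior Inverse-Gamma(23/2, 701/16)
obs 6: x=8 → posterior Inverse-Gamma(12, 1501/16)
obs 7: x=-3/4 → posterior Inverse-Gamma(25/2, 3027/32)
obs 8: x=-2 → posterior Inverse-Gamma(13, 3027/32)
obs 9: x=2 → posterior Inverse-Gamma(27/2, 3283/32)
obs 10: x=-8 → posterior Inverse-Gamma(14, 3859/32)
obs 11: x=1 → posterior Inverse-Gamma(29/2, 4003/32)
obs 12: x=1 → posterior Inverse-Gamma(15, 4147/32)

k = 3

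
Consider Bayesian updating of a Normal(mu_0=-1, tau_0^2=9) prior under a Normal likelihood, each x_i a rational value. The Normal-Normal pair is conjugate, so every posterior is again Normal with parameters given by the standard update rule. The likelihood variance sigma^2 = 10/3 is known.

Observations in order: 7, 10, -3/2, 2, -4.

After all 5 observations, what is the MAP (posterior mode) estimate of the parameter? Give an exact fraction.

709/290

obs 1: x=7 → posterior Normal(179/37, 90/37)
obs 2: x=10 → posterior Normal(449/64, 45/32)
obs 3: x=-3/2 → posterior Normal(817/182, 90/91)
obs 4: x=2 → posterior Normal(925/236, 45/59)
obs 5: x=-4 → posterior Normal(709/290, 18/29)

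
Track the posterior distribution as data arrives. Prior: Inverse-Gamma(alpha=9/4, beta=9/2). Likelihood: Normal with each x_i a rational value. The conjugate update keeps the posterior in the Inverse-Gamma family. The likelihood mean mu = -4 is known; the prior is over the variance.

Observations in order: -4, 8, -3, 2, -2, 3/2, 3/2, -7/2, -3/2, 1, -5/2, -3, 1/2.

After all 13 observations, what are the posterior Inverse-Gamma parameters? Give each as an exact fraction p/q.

obs 1: x=-4 → posterior Inverse-Gamma(11/4, 9/2)
obs 2: x=8 → posterior Inverse-Gamma(13/4, 153/2)
obs 3: x=-3 → posterior Inverse-Gamma(15/4, 77)
obs 4: x=2 → posterior Inverse-Gamma(17/4, 95)
obs 5: x=-2 → posterior Inverse-Gamma(19/4, 97)
obs 6: x=3/2 → posterior Inverse-Gamma(21/4, 897/8)
obs 7: x=3/2 → posterior Inverse-Gamma(23/4, 509/4)
obs 8: x=-7/2 → posterior Inverse-Gamma(25/4, 1019/8)
obs 9: x=-3/2 → posterior Inverse-Gamma(27/4, 261/2)
obs 10: x=1 → posterior Inverse-Gamma(29/4, 143)
obs 11: x=-5/2 → posterior Inverse-Gamma(31/4, 1153/8)
obs 12: x=-3 → posterior Inverse-Gamma(33/4, 1157/8)
obs 13: x=1/2 → posterior Inverse-Gamma(35/4, 619/4)

alpha=35/4, beta=619/4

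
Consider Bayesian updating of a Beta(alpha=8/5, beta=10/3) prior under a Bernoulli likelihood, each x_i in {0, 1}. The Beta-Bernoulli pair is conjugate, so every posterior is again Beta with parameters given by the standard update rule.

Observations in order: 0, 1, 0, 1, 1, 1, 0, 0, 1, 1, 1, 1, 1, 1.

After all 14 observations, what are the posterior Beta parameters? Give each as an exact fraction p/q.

alpha=58/5, beta=22/3

obs 1: x=0 → posterior Beta(8/5, 13/3)
obs 2: x=1 → posterior Beta(13/5, 13/3)
obs 3: x=0 → posterior Beta(13/5, 16/3)
obs 4: x=1 → posterior Beta(18/5, 16/3)
obs 5: x=1 → posterior Beta(23/5, 16/3)
obs 6: x=1 → posterior Beta(28/5, 16/3)
obs 7: x=0 → posterior Beta(28/5, 19/3)
obs 8: x=0 → posterior Beta(28/5, 22/3)
obs 9: x=1 → posterior Beta(33/5, 22/3)
obs 10: x=1 → posterior Beta(38/5, 22/3)
obs 11: x=1 → posterior Beta(43/5, 22/3)
obs 12: x=1 → posterior Beta(48/5, 22/3)
obs 13: x=1 → posterior Beta(53/5, 22/3)
obs 14: x=1 → posterior Beta(58/5, 22/3)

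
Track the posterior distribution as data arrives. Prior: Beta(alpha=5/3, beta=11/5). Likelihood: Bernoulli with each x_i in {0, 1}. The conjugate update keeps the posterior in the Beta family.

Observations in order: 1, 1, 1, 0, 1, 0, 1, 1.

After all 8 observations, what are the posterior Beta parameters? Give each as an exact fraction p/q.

obs 1: x=1 → posterior Beta(8/3, 11/5)
obs 2: x=1 → posterior Beta(11/3, 11/5)
obs 3: x=1 → posterior Beta(14/3, 11/5)
obs 4: x=0 → posterior Beta(14/3, 16/5)
obs 5: x=1 → posterior Beta(17/3, 16/5)
obs 6: x=0 → posterior Beta(17/3, 21/5)
obs 7: x=1 → posterior Beta(20/3, 21/5)
obs 8: x=1 → posterior Beta(23/3, 21/5)

alpha=23/3, beta=21/5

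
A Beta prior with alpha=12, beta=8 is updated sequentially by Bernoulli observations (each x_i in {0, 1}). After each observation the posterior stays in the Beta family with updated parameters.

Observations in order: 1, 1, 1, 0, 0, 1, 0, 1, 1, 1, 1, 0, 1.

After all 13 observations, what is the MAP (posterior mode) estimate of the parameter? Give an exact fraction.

20/31

obs 1: x=1 → posterior Beta(13, 8)
obs 2: x=1 → posterior Beta(14, 8)
obs 3: x=1 → posterior Beta(15, 8)
obs 4: x=0 → posterior Beta(15, 9)
obs 5: x=0 → posterior Beta(15, 10)
obs 6: x=1 → posterior Beta(16, 10)
obs 7: x=0 → posterior Beta(16, 11)
obs 8: x=1 → posterior Beta(17, 11)
obs 9: x=1 → posterior Beta(18, 11)
obs 10: x=1 → posterior Beta(19, 11)
obs 11: x=1 → posterior Beta(20, 11)
obs 12: x=0 → posterior Beta(20, 12)
obs 13: x=1 → posterior Beta(21, 12)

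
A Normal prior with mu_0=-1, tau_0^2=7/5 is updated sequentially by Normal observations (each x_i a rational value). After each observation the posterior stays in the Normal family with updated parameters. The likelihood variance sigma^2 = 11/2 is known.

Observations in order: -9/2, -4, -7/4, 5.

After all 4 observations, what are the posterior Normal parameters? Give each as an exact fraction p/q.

obs 1: x=-9/2 → posterior Normal(-118/69, 77/69)
obs 2: x=-4 → posterior Normal(-174/83, 77/83)
obs 3: x=-7/4 → posterior Normal(-397/194, 77/97)
obs 4: x=5 → posterior Normal(-257/222, 77/111)

mu_0=-257/222, tau_0^2=77/111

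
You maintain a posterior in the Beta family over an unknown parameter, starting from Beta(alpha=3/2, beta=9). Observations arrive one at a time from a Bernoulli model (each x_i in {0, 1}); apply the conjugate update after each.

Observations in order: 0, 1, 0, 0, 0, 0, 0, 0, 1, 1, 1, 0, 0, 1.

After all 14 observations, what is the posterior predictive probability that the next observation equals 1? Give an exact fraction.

13/49

obs 1: x=0 → posterior Beta(3/2, 10)
obs 2: x=1 → posterior Beta(5/2, 10)
obs 3: x=0 → posterior Beta(5/2, 11)
obs 4: x=0 → posterior Beta(5/2, 12)
obs 5: x=0 → posterior Beta(5/2, 13)
obs 6: x=0 → posterior Beta(5/2, 14)
obs 7: x=0 → posterior Beta(5/2, 15)
obs 8: x=0 → posterior Beta(5/2, 16)
obs 9: x=1 → posterior Beta(7/2, 16)
obs 10: x=1 → posterior Beta(9/2, 16)
obs 11: x=1 → posterior Beta(11/2, 16)
obs 12: x=0 → posterior Beta(11/2, 17)
obs 13: x=0 → posterior Beta(11/2, 18)
obs 14: x=1 → posterior Beta(13/2, 18)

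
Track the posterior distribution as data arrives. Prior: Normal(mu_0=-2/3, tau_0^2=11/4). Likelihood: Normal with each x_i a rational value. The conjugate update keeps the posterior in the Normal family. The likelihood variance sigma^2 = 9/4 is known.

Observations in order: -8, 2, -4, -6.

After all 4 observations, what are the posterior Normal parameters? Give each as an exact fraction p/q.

obs 1: x=-8 → posterior Normal(-47/10, 99/80)
obs 2: x=2 → posterior Normal(-72/31, 99/124)
obs 3: x=-4 → posterior Normal(-58/21, 33/56)
obs 4: x=-6 → posterior Normal(-182/53, 99/212)

mu_0=-182/53, tau_0^2=99/212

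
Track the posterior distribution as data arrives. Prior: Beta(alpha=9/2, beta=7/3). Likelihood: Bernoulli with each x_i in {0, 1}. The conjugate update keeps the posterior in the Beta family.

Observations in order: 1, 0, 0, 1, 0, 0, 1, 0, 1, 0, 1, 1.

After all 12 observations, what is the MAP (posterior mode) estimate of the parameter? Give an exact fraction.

obs 1: x=1 → posterior Beta(11/2, 7/3)
obs 2: x=0 → posterior Beta(11/2, 10/3)
obs 3: x=0 → posterior Beta(11/2, 13/3)
obs 4: x=1 → posterior Beta(13/2, 13/3)
obs 5: x=0 → posterior Beta(13/2, 16/3)
obs 6: x=0 → posterior Beta(13/2, 19/3)
obs 7: x=1 → posterior Beta(15/2, 19/3)
obs 8: x=0 → posterior Beta(15/2, 22/3)
obs 9: x=1 → posterior Beta(17/2, 22/3)
obs 10: x=0 → posterior Beta(17/2, 25/3)
obs 11: x=1 → posterior Beta(19/2, 25/3)
obs 12: x=1 → posterior Beta(21/2, 25/3)

57/101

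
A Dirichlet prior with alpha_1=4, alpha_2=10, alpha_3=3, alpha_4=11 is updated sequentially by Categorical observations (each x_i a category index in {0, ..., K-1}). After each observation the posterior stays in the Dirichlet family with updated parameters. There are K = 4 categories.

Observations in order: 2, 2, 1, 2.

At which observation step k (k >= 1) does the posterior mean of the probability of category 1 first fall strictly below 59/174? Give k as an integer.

k = 2

obs 1: x=2 → posterior Dirichlet(4, 10, 4, 11)
obs 2: x=2 → posterior Dirichlet(4, 10, 5, 11)
obs 3: x=1 → posterior Dirichlet(4, 11, 5, 11)
obs 4: x=2 → posterior Dirichlet(4, 11, 6, 11)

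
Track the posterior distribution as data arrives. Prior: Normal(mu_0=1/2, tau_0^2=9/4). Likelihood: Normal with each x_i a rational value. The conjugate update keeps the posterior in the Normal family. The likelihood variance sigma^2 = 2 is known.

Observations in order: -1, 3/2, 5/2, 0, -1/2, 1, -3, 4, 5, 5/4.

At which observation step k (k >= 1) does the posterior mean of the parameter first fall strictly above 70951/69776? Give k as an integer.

k = 10

obs 1: x=-1 → posterior Normal(-5/17, 18/17)
obs 2: x=3/2 → posterior Normal(17/52, 9/13)
obs 3: x=5/2 → posterior Normal(31/35, 18/35)
obs 4: x=0 → posterior Normal(31/44, 9/22)
obs 5: x=-1/2 → posterior Normal(1/2, 18/53)
obs 6: x=1 → posterior Normal(71/124, 9/31)
obs 7: x=-3 → posterior Normal(17/142, 18/71)
obs 8: x=4 → posterior Normal(89/160, 9/40)
obs 9: x=5 → posterior Normal(179/178, 18/89)
obs 10: x=5/4 → posterior Normal(403/392, 9/49)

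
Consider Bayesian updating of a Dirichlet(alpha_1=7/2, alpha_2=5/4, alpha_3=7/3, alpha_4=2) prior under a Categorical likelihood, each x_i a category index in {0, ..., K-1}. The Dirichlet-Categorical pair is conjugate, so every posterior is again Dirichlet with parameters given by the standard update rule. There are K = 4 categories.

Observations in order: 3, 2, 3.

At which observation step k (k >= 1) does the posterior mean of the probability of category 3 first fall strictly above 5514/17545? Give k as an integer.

obs 1: x=3 → posterior Dirichlet(7/2, 5/4, 7/3, 3)
obs 2: x=2 → posterior Dirichlet(7/2, 5/4, 10/3, 3)
obs 3: x=3 → posterior Dirichlet(7/2, 5/4, 10/3, 4)

k = 3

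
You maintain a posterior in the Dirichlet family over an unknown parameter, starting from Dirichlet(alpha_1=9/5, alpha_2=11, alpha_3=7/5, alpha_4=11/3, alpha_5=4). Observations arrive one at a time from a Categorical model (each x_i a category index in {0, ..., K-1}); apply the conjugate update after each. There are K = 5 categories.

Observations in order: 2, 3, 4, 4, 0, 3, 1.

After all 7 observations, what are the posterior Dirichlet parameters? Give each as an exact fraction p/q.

alpha_1=14/5, alpha_2=12, alpha_3=12/5, alpha_4=17/3, alpha_5=6

obs 1: x=2 → posterior Dirichlet(9/5, 11, 12/5, 11/3, 4)
obs 2: x=3 → posterior Dirichlet(9/5, 11, 12/5, 14/3, 4)
obs 3: x=4 → posterior Dirichlet(9/5, 11, 12/5, 14/3, 5)
obs 4: x=4 → posterior Dirichlet(9/5, 11, 12/5, 14/3, 6)
obs 5: x=0 → posterior Dirichlet(14/5, 11, 12/5, 14/3, 6)
obs 6: x=3 → posterior Dirichlet(14/5, 11, 12/5, 17/3, 6)
obs 7: x=1 → posterior Dirichlet(14/5, 12, 12/5, 17/3, 6)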